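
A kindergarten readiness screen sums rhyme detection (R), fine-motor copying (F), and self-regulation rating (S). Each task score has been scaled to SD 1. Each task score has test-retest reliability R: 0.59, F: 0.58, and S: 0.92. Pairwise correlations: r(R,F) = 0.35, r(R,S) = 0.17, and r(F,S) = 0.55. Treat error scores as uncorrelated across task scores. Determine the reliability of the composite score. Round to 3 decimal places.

0.823

Var(R+F+S) = 3 + 2·[0.35 + 0.17 + 0.55] = 3 + 2.14 = 5.14.
With uncorrelated errors the cross-covariances are all true-score covariance, so they carry over unchanged; only the diagonal terms shrink to ρᵢσᵢ².
True-score variance = [0.59 + 0.58 + 0.92] + 2.14 = 2.09 + 2.14 = 4.23.
Reliability = 4.23 / 5.14 = 0.823.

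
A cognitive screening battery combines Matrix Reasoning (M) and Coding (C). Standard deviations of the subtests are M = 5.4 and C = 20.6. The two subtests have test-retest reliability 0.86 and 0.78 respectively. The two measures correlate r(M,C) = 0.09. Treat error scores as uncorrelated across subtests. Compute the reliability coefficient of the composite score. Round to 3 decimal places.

0.794

Var(M+C) = 5.4² + 20.6² + 2·[5.4·20.6·0.09] = 453.52 + 20.0232 = 473.543.
Because errors are independent across components, Cov(Tᵢ,Tⱼ) = Cov(Xᵢ,Xⱼ); the off-diagonal part of the true-score variance is the same as above.
True-score variance = [5.4²·0.86 + 20.6²·0.78] + 20.0232 = 356.078 + 20.0232 = 376.102.
Reliability = 376.102 / 473.543 = 0.794.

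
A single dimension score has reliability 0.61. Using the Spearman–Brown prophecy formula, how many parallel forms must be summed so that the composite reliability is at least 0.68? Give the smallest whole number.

2

k ≥ ρ*(1−ρ₁)/(ρ₁(1−ρ*)) = 0.68·0.39 / (0.61·0.32) = 1.359.
Smallest integer k = 2.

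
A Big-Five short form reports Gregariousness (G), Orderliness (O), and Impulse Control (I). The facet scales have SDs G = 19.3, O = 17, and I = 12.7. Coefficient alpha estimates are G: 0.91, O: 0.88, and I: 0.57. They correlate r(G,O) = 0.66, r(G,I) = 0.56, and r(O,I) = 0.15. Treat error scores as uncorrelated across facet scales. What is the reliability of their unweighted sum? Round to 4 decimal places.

Var(G+O+I) = 19.3² + 17² + 12.7² + 2·[19.3·17·0.66 + 19.3·12.7·0.56 + 17·12.7·0.15] = 822.78 + 772.385 = 1595.17.
Because errors are independent across components, Cov(Tᵢ,Tⱼ) = Cov(Xᵢ,Xⱼ); the off-diagonal part of the true-score variance is the same as above.
True-score variance = [19.3²·0.91 + 17²·0.88 + 12.7²·0.57] + 772.385 = 685.221 + 772.385 = 1457.61.
Reliability = 1457.61 / 1595.17 = 0.9138.

0.9138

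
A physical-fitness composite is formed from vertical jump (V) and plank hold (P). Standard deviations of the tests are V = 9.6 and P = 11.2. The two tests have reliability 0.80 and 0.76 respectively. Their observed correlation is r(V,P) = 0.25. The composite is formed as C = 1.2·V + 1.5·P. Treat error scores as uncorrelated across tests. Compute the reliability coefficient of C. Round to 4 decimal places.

0.8158

Var(C) = 1.2²·9.6² + 1.5²·11.2² + 2·[1.8·9.6·11.2·0.25] = 414.95 + 96.768 = 511.718.
Because errors are independent across components, Cov(Tᵢ,Tⱼ) = Cov(Xᵢ,Xⱼ); the off-diagonal part of the true-score variance is the same as above.
True-score variance = [1.2²·9.6²·0.80 + 1.5²·11.2²·0.76] + 96.768 = 320.671 + 96.768 = 417.439.
Reliability = 417.439 / 511.718 = 0.8158.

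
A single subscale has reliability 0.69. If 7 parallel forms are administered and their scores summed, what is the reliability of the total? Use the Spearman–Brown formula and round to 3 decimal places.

ρ_k = kρ / (1 + (k−1)ρ) = 7·0.69 / (1 + 6·0.69) = 4.830 / 5.140 = 0.940.

0.940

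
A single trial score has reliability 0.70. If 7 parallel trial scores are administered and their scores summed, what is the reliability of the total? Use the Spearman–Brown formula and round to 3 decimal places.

ρ_k = kρ / (1 + (k−1)ρ) = 7·0.70 / (1 + 6·0.70) = 4.900 / 5.200 = 0.942.

0.942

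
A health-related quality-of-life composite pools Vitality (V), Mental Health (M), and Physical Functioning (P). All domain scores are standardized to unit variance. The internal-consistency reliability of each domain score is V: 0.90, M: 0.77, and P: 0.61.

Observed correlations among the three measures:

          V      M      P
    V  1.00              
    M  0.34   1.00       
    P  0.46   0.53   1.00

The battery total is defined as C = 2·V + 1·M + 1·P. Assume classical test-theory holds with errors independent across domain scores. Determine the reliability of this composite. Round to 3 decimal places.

Var(C) = 2² + 1 + 1 + 2·[2·0.34 + 2·0.46 + 0.53] = 6 + 4.26 = 10.26.
With uncorrelated errors the cross-covariances are all true-score covariance, so they carry over unchanged; only the diagonal terms shrink to ρᵢσᵢ².
True-score variance = [2²·0.90 + 0.77 + 0.61] + 4.26 = 4.98 + 4.26 = 9.24.
Reliability = 9.24 / 10.26 = 0.901.

0.901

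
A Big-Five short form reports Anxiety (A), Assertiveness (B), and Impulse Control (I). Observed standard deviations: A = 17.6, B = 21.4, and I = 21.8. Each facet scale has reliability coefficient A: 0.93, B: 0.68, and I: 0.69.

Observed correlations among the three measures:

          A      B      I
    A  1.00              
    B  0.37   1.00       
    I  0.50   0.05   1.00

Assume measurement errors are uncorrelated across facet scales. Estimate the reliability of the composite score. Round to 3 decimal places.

0.838

Var(A+B+I) = 17.6² + 21.4² + 21.8² + 2·[17.6·21.4·0.37 + 17.6·21.8·0.50 + 21.4·21.8·0.05] = 1242.96 + 709.046 = 1952.01.
Because errors are independent across components, Cov(Tᵢ,Tⱼ) = Cov(Xᵢ,Xⱼ); the off-diagonal part of the true-score variance is the same as above.
True-score variance = [17.6²·0.93 + 21.4²·0.68 + 21.8²·0.69] + 709.046 = 927.405 + 709.046 = 1636.45.
Reliability = 1636.45 / 1952.01 = 0.838.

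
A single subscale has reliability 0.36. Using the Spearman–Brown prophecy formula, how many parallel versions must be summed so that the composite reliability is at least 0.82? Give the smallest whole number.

k ≥ ρ*(1−ρ₁)/(ρ₁(1−ρ*)) = 0.82·0.64 / (0.36·0.18) = 8.099.
Smallest integer k = 9.

9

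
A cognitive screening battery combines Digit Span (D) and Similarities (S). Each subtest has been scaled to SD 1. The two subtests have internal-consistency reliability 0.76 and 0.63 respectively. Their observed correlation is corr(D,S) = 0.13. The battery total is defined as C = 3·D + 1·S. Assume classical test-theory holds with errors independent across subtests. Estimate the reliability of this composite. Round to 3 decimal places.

Var(C) = 3² + 1 + 2·[3·0.13] = 10 + 0.78 = 10.78.
With uncorrelated errors the cross-covariances are all true-score covariance, so they carry over unchanged; only the diagonal terms shrink to ρᵢσᵢ².
True-score variance = [3²·0.76 + 0.63] + 0.78 = 7.47 + 0.78 = 8.25.
Reliability = 8.25 / 10.78 = 0.765.

0.765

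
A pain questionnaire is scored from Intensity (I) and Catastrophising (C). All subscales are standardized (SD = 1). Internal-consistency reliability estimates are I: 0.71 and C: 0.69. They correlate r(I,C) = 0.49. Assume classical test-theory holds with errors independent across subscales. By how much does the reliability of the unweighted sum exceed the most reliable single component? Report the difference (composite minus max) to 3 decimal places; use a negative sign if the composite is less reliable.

0.089

Var(sum) = 2 + 0.98 = 2.98; true-score variance = 1.4 + 0.98 = 2.38; composite reliability = 0.7987.
Max component reliability = 0.7100.
Difference = 0.7987 − 0.7100 = 0.089.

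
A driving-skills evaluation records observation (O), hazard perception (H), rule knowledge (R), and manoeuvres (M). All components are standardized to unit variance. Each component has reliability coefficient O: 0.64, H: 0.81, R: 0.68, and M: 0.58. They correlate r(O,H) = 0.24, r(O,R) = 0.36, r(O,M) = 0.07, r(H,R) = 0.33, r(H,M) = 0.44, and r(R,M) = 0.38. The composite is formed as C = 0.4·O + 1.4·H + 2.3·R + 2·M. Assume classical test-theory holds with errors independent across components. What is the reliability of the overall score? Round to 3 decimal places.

Var(C) = 0.4² + 1.4² + 2.3² + 2² + 2·[0.56·0.24 + 0.92·0.36 + 0.8·0.07 + 3.22·0.33 + 2.8·0.44 + 4.6·0.38] = 11.41 + 9.1284 = 20.5384.
Under uncorrelated errors the observed covariances equal the true-score covariances, so only the own-variance terms attenuate.
True-score variance = [0.4²·0.64 + 1.4²·0.81 + 2.3²·0.68 + 2²·0.58] + 9.1284 = 7.6072 + 9.1284 = 16.7356.
Reliability = 16.7356 / 20.5384 = 0.815.

0.815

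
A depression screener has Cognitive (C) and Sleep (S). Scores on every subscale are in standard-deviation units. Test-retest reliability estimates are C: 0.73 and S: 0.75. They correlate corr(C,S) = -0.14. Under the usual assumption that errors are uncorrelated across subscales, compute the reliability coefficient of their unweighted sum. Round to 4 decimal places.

0.6977

Var(C+S) = 2 + 2·[(-0.14)] = 2 − 0.28 = 1.72.
With uncorrelated errors the cross-covariances are all true-score covariance, so they carry over unchanged; only the diagonal terms shrink to ρᵢσᵢ².
True-score variance = [0.73 + 0.75] − 0.28 = 1.48 − 0.28 = 1.2.
Reliability = 1.2 / 1.72 = 0.6977.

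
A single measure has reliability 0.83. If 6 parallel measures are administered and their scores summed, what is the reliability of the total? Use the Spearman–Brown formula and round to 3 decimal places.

ρ_k = kρ / (1 + (k−1)ρ) = 6·0.83 / (1 + 5·0.83) = 4.980 / 5.150 = 0.967.

0.967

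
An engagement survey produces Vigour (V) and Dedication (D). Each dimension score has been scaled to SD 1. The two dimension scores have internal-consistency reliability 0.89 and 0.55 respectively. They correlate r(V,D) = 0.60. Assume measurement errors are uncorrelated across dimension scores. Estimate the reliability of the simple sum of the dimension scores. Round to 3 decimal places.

Var(V+D) = 2 + 2·[0.60] = 2 + 1.2 = 3.2.
With uncorrelated errors the cross-covariances are all true-score covariance, so they carry over unchanged; only the diagonal terms shrink to ρᵢσᵢ².
True-score variance = [0.89 + 0.55] + 1.2 = 1.44 + 1.2 = 2.64.
Reliability = 2.64 / 3.2 = 0.825.

0.825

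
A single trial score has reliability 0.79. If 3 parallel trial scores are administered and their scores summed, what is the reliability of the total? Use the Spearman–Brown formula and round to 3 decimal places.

0.919

ρ_k = kρ / (1 + (k−1)ρ) = 3·0.79 / (1 + 2·0.79) = 2.370 / 2.580 = 0.919.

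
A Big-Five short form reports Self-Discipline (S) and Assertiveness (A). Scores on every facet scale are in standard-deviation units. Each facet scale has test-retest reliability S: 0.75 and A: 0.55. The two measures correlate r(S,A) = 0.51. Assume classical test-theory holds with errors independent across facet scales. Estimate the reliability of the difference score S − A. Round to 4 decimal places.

0.2857

Var(S−A) = 1 + 1 − 2·0.51 = 2 − 1.02 = 0.98.
Because errors are independent across components, Cov(Tᵢ,Tⱼ) = Cov(Xᵢ,Xⱼ); the off-diagonal part of the true-score variance is the same as above.
True-score variance = [0.75 + 0.55] − 1.02 = 1.3 − 1.02 = 0.28.
Reliability = 0.28 / 0.98 = 0.2857.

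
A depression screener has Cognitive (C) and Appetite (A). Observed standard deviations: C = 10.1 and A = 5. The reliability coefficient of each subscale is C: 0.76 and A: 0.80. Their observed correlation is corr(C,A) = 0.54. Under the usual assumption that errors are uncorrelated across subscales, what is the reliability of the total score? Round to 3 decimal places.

0.838

Var(C+A) = 10.1² + 5² + 2·[10.1·5·0.54] = 127.01 + 54.54 = 181.55.
With uncorrelated errors the cross-covariances are all true-score covariance, so they carry over unchanged; only the diagonal terms shrink to ρᵢσᵢ².
True-score variance = [10.1²·0.76 + 5²·0.80] + 54.54 = 97.5276 + 54.54 = 152.068.
Reliability = 152.068 / 181.55 = 0.838.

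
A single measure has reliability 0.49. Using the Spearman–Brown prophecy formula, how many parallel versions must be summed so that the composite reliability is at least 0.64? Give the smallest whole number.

2

k ≥ ρ*(1−ρ₁)/(ρ₁(1−ρ*)) = 0.64·0.51 / (0.49·0.36) = 1.850.
Smallest integer k = 2.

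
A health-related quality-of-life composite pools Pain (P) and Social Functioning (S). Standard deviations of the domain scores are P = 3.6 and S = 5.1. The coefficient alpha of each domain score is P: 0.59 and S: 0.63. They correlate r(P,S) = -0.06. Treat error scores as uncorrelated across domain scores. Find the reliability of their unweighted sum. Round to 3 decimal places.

Var(P+S) = 3.6² + 5.1² + 2·[3.6·5.1·(-0.06)] = 38.97 − 2.2032 = 36.7668.
Under uncorrelated errors the observed covariances equal the true-score covariances, so only the own-variance terms attenuate.
True-score variance = [3.6²·0.59 + 5.1²·0.63] − 2.2032 = 24.0327 − 2.2032 = 21.8295.
Reliability = 21.8295 / 36.7668 = 0.594.

0.594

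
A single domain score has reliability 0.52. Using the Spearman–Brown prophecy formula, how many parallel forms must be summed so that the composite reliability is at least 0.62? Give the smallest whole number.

2

k ≥ ρ*(1−ρ₁)/(ρ₁(1−ρ*)) = 0.62·0.48 / (0.52·0.38) = 1.506.
Smallest integer k = 2.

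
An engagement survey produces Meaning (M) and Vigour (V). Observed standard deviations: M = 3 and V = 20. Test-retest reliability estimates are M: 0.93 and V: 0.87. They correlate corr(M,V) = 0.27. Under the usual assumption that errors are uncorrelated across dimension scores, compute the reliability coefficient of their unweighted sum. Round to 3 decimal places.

Var(M+V) = 3² + 20² + 2·[3·20·0.27] = 409 + 32.4 = 441.4.
Because errors are independent across components, Cov(Tᵢ,Tⱼ) = Cov(Xᵢ,Xⱼ); the off-diagonal part of the true-score variance is the same as above.
True-score variance = [3²·0.93 + 20²·0.87] + 32.4 = 356.37 + 32.4 = 388.77.
Reliability = 388.77 / 441.4 = 0.881.

0.881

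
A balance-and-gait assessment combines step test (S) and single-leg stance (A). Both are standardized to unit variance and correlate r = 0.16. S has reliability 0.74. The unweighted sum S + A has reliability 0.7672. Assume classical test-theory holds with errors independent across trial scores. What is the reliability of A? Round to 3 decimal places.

Var(S+A) = 2 + 2·0.16 = 2.320.
True-score variance = ρ_S + ρ_A + 2·0.16, so 0.7672 = (0.74 + ρ_A + 0.32) / 2.320.
ρ_A = 0.7672·2.320 − 0.74 − 0.32 = 0.720.

0.720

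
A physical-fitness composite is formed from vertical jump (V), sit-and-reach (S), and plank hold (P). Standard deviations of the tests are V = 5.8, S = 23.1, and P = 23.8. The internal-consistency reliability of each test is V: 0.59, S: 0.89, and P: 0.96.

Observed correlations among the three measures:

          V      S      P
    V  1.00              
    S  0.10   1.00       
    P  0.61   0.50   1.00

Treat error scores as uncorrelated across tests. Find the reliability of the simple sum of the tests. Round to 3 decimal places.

0.949

Var(V+S+P) = 5.8² + 23.1² + 23.8² + 2·[5.8·23.1·0.10 + 5.8·23.8·0.61 + 23.1·23.8·0.50] = 1133.69 + 744.985 = 1878.67.
Because errors are independent across components, Cov(Tᵢ,Tⱼ) = Cov(Xᵢ,Xⱼ); the off-diagonal part of the true-score variance is the same as above.
True-score variance = [5.8²·0.59 + 23.1²·0.89 + 23.8²·0.96] + 744.985 = 1038.54 + 744.985 = 1783.53.
Reliability = 1783.53 / 1878.67 = 0.949.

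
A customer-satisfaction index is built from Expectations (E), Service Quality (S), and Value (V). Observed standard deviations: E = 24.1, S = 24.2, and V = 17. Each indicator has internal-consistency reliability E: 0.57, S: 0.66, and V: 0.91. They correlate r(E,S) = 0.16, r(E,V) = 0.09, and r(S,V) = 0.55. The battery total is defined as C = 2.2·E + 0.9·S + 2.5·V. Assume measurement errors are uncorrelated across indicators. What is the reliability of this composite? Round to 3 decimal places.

0.777

Var(C) = 2.2²·24.1² + 0.9²·24.2² + 2.5²·17² + 2·[1.98·24.1·24.2·0.16 + 5.5·24.1·17·0.09 + 2.25·24.2·17·0.55] = 5091.74 + 1793.35 = 6885.08.
Because errors are independent across components, Cov(Tᵢ,Tⱼ) = Cov(Xᵢ,Xⱼ); the off-diagonal part of the true-score variance is the same as above.
True-score variance = [2.2²·24.1²·0.57 + 0.9²·24.2²·0.66 + 2.5²·17²·0.91] + 1793.35 = 3559.11 + 1793.35 = 5352.46.
Reliability = 5352.46 / 6885.08 = 0.777.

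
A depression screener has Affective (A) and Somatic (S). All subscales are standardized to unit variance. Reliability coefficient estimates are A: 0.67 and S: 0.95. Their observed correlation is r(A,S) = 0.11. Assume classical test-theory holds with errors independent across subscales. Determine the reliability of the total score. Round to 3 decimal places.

0.829

Var(A+S) = 2 + 2·[0.11] = 2 + 0.22 = 2.22.
Under uncorrelated errors the observed covariances equal the true-score covariances, so only the own-variance terms attenuate.
True-score variance = [0.67 + 0.95] + 0.22 = 1.62 + 0.22 = 1.84.
Reliability = 1.84 / 2.22 = 0.829.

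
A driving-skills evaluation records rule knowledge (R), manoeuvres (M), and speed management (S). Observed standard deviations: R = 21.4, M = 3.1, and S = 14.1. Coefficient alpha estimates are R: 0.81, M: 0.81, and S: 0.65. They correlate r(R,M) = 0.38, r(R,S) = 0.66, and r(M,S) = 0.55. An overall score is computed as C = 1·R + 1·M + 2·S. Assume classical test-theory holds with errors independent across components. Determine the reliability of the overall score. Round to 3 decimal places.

Var(C) = 21.4² + 3.1² + 2²·14.1² + 2·[21.4·3.1·0.38 + 2·21.4·14.1·0.66 + 2·3.1·14.1·0.55] = 1262.81 + 943.174 = 2205.98.
Under uncorrelated errors the observed covariances equal the true-score covariances, so only the own-variance terms attenuate.
True-score variance = [21.4²·0.81 + 3.1²·0.81 + 2²·14.1²·0.65] + 943.174 = 895.638 + 943.174 = 1838.81.
Reliability = 1838.81 / 2205.98 = 0.834.

0.834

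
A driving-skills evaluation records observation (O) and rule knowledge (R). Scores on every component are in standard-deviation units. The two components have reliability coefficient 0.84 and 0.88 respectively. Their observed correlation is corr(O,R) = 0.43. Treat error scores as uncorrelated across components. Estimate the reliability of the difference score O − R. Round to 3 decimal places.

0.754

Var(O−R) = 1 + 1 − 2·0.43 = 2 − 0.86 = 1.14.
Under uncorrelated errors the observed covariances equal the true-score covariances, so only the own-variance terms attenuate.
True-score variance = [0.84 + 0.88] − 0.86 = 1.72 − 0.86 = 0.86.
Reliability = 0.86 / 1.14 = 0.754.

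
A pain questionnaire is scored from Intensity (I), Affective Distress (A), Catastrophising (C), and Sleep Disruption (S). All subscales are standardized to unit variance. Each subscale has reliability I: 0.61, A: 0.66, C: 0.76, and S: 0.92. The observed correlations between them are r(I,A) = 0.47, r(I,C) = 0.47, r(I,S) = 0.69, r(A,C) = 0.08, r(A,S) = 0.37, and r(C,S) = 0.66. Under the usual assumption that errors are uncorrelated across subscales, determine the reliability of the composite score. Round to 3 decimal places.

0.889

Var(I+A+C+S) = 4 + 2·[0.47 + 0.47 + 0.69 + 0.08 + 0.37 + 0.66] = 4 + 5.48 = 9.48.
Because errors are independent across components, Cov(Tᵢ,Tⱼ) = Cov(Xᵢ,Xⱼ); the off-diagonal part of the true-score variance is the same as above.
True-score variance = [0.61 + 0.66 + 0.76 + 0.92] + 5.48 = 2.95 + 5.48 = 8.43.
Reliability = 8.43 / 9.48 = 0.889.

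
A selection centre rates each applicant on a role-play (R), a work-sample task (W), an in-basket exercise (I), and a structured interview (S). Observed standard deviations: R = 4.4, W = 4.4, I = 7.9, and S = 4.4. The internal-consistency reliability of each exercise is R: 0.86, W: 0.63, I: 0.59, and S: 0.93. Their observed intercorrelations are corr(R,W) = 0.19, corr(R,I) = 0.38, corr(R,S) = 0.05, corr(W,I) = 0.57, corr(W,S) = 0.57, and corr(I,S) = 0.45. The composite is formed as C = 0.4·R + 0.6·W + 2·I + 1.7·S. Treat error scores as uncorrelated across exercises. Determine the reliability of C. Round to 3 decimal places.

Var(C) = 0.4²·4.4² + 0.6²·4.4² + 2²·7.9² + 1.7²·4.4² + 2·[0.24·4.4·4.4·0.19 + 0.8·4.4·7.9·0.38 + 0.68·4.4·4.4·0.05 + 1.2·4.4·7.9·0.57 + 1.02·4.4·4.4·0.57 + 3.4·7.9·4.4·0.45] = 315.658 + 200.645 = 516.303.
With uncorrelated errors the cross-covariances are all true-score covariance, so they carry over unchanged; only the diagonal terms shrink to ρᵢσᵢ².
True-score variance = [0.4²·4.4²·0.86 + 0.6²·4.4²·0.63 + 2²·7.9²·0.59 + 1.7²·4.4²·0.93] + 200.645 = 206.376 + 200.645 = 407.022.
Reliability = 407.022 / 516.303 = 0.788.

0.788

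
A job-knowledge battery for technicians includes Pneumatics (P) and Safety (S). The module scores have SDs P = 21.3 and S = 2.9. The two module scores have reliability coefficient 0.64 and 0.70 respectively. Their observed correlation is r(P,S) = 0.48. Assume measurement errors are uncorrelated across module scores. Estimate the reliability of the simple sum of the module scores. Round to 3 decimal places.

0.682

Var(P+S) = 21.3² + 2.9² + 2·[21.3·2.9·0.48] = 462.1 + 59.2992 = 521.399.
With uncorrelated errors the cross-covariances are all true-score covariance, so they carry over unchanged; only the diagonal terms shrink to ρᵢσᵢ².
True-score variance = [21.3²·0.64 + 2.9²·0.70] + 59.2992 = 296.249 + 59.2992 = 355.548.
Reliability = 355.548 / 521.399 = 0.682.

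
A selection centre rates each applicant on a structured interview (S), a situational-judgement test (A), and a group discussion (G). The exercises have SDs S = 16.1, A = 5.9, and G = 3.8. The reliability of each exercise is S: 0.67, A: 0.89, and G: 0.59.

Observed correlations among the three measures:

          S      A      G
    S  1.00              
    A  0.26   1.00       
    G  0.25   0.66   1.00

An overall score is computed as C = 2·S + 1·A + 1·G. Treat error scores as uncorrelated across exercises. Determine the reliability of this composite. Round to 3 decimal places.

Var(C) = 2²·16.1² + 5.9² + 3.8² + 2·[2·16.1·5.9·0.26 + 2·16.1·3.8·0.25 + 5.9·3.8·0.66] = 1086.09 + 189.564 = 1275.65.
With uncorrelated errors the cross-covariances are all true-score covariance, so they carry over unchanged; only the diagonal terms shrink to ρᵢσᵢ².
True-score variance = [2²·16.1²·0.67 + 5.9²·0.89 + 3.8²·0.59] + 189.564 = 734.183 + 189.564 = 923.747.
Reliability = 923.747 / 1275.65 = 0.724.

0.724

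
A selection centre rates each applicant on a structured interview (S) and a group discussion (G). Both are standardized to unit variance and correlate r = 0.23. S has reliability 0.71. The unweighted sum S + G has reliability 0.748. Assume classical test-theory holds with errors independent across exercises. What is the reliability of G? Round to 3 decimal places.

Var(S+G) = 2 + 2·0.23 = 2.460.
True-score variance = ρ_S + ρ_G + 2·0.23, so 0.748 = (0.71 + ρ_G + 0.46) / 2.460.
ρ_G = 0.748·2.460 − 0.71 − 0.46 = 0.670.

0.670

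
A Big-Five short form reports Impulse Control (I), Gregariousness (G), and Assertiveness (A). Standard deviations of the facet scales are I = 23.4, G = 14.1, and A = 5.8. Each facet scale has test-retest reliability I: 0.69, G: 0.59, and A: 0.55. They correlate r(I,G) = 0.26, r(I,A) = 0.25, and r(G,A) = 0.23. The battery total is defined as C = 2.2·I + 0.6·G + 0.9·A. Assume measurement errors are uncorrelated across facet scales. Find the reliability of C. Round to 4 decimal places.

0.7242

Var(C) = 2.2²·23.4² + 0.6²·14.1² + 0.9²·5.8² + 2·[1.32·23.4·14.1·0.26 + 1.98·23.4·5.8·0.25 + 0.54·14.1·5.8·0.23] = 2749.01 + 381.148 = 3130.16.
With uncorrelated errors the cross-covariances are all true-score covariance, so they carry over unchanged; only the diagonal terms shrink to ρᵢσᵢ².
True-score variance = [2.2²·23.4²·0.69 + 0.6²·14.1²·0.59 + 0.9²·5.8²·0.55] + 381.148 = 1885.85 + 381.148 = 2266.99.
Reliability = 2266.99 / 3130.16 = 0.7242.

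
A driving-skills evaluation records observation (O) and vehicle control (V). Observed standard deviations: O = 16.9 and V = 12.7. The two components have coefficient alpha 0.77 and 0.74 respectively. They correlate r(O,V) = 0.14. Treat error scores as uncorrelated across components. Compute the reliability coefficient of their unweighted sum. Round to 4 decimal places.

Var(O+V) = 16.9² + 12.7² + 2·[16.9·12.7·0.14] = 446.9 + 60.0964 = 506.996.
With uncorrelated errors the cross-covariances are all true-score covariance, so they carry over unchanged; only the diagonal terms shrink to ρᵢσᵢ².
True-score variance = [16.9²·0.77 + 12.7²·0.74] + 60.0964 = 339.274 + 60.0964 = 399.371.
Reliability = 399.371 / 506.996 = 0.7877.

0.7877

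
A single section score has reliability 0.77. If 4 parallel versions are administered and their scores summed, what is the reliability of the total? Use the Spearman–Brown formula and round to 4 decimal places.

0.9305

ρ_k = kρ / (1 + (k−1)ρ) = 4·0.77 / (1 + 3·0.77) = 3.080 / 3.310 = 0.9305.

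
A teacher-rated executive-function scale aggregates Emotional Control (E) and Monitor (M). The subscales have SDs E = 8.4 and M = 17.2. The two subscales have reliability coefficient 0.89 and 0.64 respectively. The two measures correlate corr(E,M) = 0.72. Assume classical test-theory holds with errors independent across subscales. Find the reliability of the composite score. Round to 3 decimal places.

Var(E+M) = 8.4² + 17.2² + 2·[8.4·17.2·0.72] = 366.4 + 208.051 = 574.451.
With uncorrelated errors the cross-covariances are all true-score covariance, so they carry over unchanged; only the diagonal terms shrink to ρᵢσᵢ².
True-score variance = [8.4²·0.89 + 17.2²·0.64] + 208.051 = 252.136 + 208.051 = 460.187.
Reliability = 460.187 / 574.451 = 0.801.

0.801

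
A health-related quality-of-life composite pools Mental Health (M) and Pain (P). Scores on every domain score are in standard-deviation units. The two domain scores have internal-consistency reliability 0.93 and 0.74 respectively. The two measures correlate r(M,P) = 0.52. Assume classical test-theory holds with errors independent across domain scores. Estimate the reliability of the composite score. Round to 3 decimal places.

Var(M+P) = 2 + 2·[0.52] = 2 + 1.04 = 3.04.
Because errors are independent across components, Cov(Tᵢ,Tⱼ) = Cov(Xᵢ,Xⱼ); the off-diagonal part of the true-score variance is the same as above.
True-score variance = [0.93 + 0.74] + 1.04 = 1.67 + 1.04 = 2.71.
Reliability = 2.71 / 3.04 = 0.891.

0.891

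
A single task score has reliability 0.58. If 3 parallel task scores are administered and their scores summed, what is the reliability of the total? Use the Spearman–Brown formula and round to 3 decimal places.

0.806

ρ_k = kρ / (1 + (k−1)ρ) = 3·0.58 / (1 + 2·0.58) = 1.740 / 2.160 = 0.806.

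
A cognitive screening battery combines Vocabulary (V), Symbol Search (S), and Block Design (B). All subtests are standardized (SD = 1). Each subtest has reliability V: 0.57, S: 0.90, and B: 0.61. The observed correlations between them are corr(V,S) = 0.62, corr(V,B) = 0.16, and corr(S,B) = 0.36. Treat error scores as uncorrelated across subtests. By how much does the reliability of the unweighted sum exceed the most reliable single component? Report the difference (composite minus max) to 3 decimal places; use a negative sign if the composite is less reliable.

Var(sum) = 3 + 2.28 = 5.28; true-score variance = 2.08 + 2.28 = 4.36; composite reliability = 0.8258.
Max component reliability = 0.9000.
Difference = 0.8258 − 0.9000 = -0.074.

-0.074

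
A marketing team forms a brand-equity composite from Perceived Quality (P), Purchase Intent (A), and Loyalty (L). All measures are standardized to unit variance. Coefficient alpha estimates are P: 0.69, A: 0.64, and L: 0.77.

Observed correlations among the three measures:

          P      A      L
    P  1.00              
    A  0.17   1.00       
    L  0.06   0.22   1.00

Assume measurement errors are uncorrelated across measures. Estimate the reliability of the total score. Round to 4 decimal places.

Var(P+A+L) = 3 + 2·[0.17 + 0.06 + 0.22] = 3 + 0.9 = 3.9.
Because errors are independent across components, Cov(Tᵢ,Tⱼ) = Cov(Xᵢ,Xⱼ); the off-diagonal part of the true-score variance is the same as above.
True-score variance = [0.69 + 0.64 + 0.77] + 0.9 = 2.1 + 0.9 = 3.
Reliability = 3 / 3.9 = 0.7692.

0.7692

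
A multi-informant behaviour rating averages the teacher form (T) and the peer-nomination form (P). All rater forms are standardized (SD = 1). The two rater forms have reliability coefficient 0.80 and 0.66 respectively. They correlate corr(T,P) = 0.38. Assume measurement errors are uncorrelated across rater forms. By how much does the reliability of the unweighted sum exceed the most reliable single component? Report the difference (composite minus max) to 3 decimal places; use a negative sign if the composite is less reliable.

0.004

Var(sum) = 2 + 0.76 = 2.76; true-score variance = 1.46 + 0.76 = 2.22; composite reliability = 0.8043.
Max component reliability = 0.8000.
Difference = 0.8043 − 0.8000 = 0.004.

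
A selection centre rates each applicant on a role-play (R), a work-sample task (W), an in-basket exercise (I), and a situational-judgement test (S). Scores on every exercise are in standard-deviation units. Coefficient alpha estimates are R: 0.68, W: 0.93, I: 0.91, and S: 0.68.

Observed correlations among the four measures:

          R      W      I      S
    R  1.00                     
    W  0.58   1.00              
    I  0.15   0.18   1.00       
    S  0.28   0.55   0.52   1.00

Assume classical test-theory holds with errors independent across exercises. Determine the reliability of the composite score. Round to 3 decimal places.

0.906

Var(R+W+I+S) = 4 + 2·[0.58 + 0.15 + 0.28 + 0.18 + 0.55 + 0.52] = 4 + 4.52 = 8.52.
Because errors are independent across components, Cov(Tᵢ,Tⱼ) = Cov(Xᵢ,Xⱼ); the off-diagonal part of the true-score variance is the same as above.
True-score variance = [0.68 + 0.93 + 0.91 + 0.68] + 4.52 = 3.2 + 4.52 = 7.72.
Reliability = 7.72 / 8.52 = 0.906.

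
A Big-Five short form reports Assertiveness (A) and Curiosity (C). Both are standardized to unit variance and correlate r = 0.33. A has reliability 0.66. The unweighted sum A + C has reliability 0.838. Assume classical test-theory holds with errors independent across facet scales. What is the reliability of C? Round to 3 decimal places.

0.909

Var(A+C) = 2 + 2·0.33 = 2.660.
True-score variance = ρ_A + ρ_C + 2·0.33, so 0.838 = (0.66 + ρ_C + 0.66) / 2.660.
ρ_C = 0.838·2.660 − 0.66 − 0.66 = 0.909.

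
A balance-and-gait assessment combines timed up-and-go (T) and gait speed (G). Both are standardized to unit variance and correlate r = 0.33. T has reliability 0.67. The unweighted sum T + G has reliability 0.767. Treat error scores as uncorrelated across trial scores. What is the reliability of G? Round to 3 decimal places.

Var(T+G) = 2 + 2·0.33 = 2.660.
True-score variance = ρ_T + ρ_G + 2·0.33, so 0.767 = (0.67 + ρ_G + 0.66) / 2.660.
ρ_G = 0.767·2.660 − 0.67 − 0.66 = 0.710.

0.710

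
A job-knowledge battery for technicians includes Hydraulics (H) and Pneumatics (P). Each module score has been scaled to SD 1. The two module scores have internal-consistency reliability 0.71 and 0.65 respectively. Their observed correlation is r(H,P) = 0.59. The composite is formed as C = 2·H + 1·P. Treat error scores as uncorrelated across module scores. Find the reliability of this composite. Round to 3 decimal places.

0.795

Var(C) = 2² + 1 + 2·[2·0.59] = 5 + 2.36 = 7.36.
Because errors are independent across components, Cov(Tᵢ,Tⱼ) = Cov(Xᵢ,Xⱼ); the off-diagonal part of the true-score variance is the same as above.
True-score variance = [2²·0.71 + 0.65] + 2.36 = 3.49 + 2.36 = 5.85.
Reliability = 5.85 / 7.36 = 0.795.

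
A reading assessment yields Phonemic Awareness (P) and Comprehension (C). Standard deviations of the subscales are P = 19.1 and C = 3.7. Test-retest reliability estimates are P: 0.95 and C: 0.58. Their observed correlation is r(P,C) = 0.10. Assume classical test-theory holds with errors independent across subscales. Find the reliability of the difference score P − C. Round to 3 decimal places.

Var(P−C) = 19.1² + 3.7² − 2·19.1·3.7·0.10 = 378.5 − 14.134 = 364.366.
Because errors are independent across components, Cov(Tᵢ,Tⱼ) = Cov(Xᵢ,Xⱼ); the off-diagonal part of the true-score variance is the same as above.
True-score variance = [19.1²·0.95 + 3.7²·0.58] − 14.134 = 354.51 − 14.134 = 340.376.
Reliability = 340.376 / 364.366 = 0.934.

0.934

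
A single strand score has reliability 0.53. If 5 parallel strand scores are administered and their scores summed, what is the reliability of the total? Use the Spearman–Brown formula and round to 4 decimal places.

ρ_k = kρ / (1 + (k−1)ρ) = 5·0.53 / (1 + 4·0.53) = 2.650 / 3.120 = 0.8494.

0.8494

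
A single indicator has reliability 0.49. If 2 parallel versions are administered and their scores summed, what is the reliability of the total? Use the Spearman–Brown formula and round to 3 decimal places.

0.658

ρ_k = kρ / (1 + (k−1)ρ) = 2·0.49 / (1 + 1·0.49) = 0.980 / 1.490 = 0.658.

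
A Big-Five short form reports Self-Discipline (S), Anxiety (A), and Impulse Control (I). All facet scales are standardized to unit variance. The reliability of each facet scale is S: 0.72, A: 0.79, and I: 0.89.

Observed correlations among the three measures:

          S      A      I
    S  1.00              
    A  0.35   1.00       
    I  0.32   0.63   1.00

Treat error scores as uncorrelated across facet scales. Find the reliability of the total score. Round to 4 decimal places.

0.8929

Var(S+A+I) = 3 + 2·[0.35 + 0.32 + 0.63] = 3 + 2.6 = 5.6.
With uncorrelated errors the cross-covariances are all true-score covariance, so they carry over unchanged; only the diagonal terms shrink to ρᵢσᵢ².
True-score variance = [0.72 + 0.79 + 0.89] + 2.6 = 2.4 + 2.6 = 5.
Reliability = 5 / 5.6 = 0.8929.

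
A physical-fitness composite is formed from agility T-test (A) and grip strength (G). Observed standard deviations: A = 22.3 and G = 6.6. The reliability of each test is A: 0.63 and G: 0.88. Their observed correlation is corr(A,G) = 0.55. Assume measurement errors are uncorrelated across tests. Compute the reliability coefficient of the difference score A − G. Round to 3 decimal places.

Var(A−G) = 22.3² + 6.6² − 2·22.3·6.6·0.55 = 540.85 − 161.898 = 378.952.
With uncorrelated errors the cross-covariances are all true-score covariance, so they carry over unchanged; only the diagonal terms shrink to ρᵢσᵢ².
True-score variance = [22.3²·0.63 + 6.6²·0.88] − 161.898 = 351.626 − 161.898 = 189.728.
Reliability = 189.728 / 378.952 = 0.501.

0.501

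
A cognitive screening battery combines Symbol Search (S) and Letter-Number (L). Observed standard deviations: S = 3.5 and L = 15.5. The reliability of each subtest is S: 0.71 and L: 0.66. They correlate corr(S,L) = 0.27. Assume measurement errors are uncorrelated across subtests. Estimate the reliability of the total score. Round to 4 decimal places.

0.6975

Var(S+L) = 3.5² + 15.5² + 2·[3.5·15.5·0.27] = 252.5 + 29.295 = 281.795.
Because errors are independent across components, Cov(Tᵢ,Tⱼ) = Cov(Xᵢ,Xⱼ); the off-diagonal part of the true-score variance is the same as above.
True-score variance = [3.5²·0.71 + 15.5²·0.66] + 29.295 = 167.262 + 29.295 = 196.558.
Reliability = 196.558 / 281.795 = 0.6975.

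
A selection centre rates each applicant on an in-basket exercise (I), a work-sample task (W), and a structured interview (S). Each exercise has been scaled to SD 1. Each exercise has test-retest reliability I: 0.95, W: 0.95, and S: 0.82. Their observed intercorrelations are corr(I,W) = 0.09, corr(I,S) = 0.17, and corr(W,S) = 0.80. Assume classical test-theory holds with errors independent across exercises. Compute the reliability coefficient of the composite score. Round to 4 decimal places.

0.9453

Var(I+W+S) = 3 + 2·[0.09 + 0.17 + 0.80] = 3 + 2.12 = 5.12.
With uncorrelated errors the cross-covariances are all true-score covariance, so they carry over unchanged; only the diagonal terms shrink to ρᵢσᵢ².
True-score variance = [0.95 + 0.95 + 0.82] + 2.12 = 2.72 + 2.12 = 4.84.
Reliability = 4.84 / 5.12 = 0.9453.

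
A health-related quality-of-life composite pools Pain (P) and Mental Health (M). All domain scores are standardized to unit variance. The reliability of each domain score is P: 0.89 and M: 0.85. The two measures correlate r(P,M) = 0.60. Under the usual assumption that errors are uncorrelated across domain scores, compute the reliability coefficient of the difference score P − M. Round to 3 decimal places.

Var(P−M) = 1 + 1 − 2·0.60 = 2 − 1.2 = 0.8.
With uncorrelated errors the cross-covariances are all true-score covariance, so they carry over unchanged; only the diagonal terms shrink to ρᵢσᵢ².
True-score variance = [0.89 + 0.85] − 1.2 = 1.74 − 1.2 = 0.54.
Reliability = 0.54 / 0.8 = 0.675.

0.675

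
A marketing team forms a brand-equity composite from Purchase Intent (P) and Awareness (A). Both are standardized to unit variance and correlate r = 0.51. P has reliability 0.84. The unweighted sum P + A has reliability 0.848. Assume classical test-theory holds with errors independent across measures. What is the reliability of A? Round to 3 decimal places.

0.701

Var(P+A) = 2 + 2·0.51 = 3.020.
True-score variance = ρ_P + ρ_A + 2·0.51, so 0.848 = (0.84 + ρ_A + 1.02) / 3.020.
ρ_A = 0.848·3.020 − 0.84 − 1.02 = 0.701.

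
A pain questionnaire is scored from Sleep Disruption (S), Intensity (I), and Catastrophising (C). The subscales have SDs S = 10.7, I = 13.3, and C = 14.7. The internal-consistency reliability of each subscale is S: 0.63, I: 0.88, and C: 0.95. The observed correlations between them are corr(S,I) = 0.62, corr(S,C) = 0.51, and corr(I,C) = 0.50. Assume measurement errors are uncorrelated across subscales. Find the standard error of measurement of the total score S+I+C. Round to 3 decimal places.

Var(total) = 507.47 + 532.41 = 1039.88.
True-score variance = 433.077 + 532.41 = 965.488, so reliability = 0.9285.
Error variance = 1039.88 − 965.488 = 74.3926; SEM = √74.3926 = 8.625.

8.625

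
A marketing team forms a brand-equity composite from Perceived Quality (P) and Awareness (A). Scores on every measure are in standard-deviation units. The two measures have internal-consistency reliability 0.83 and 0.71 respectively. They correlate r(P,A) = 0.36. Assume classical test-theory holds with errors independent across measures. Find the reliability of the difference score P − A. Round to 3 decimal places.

Var(P−A) = 1 + 1 − 2·0.36 = 2 − 0.72 = 1.28.
Under uncorrelated errors the observed covariances equal the true-score covariances, so only the own-variance terms attenuate.
True-score variance = [0.83 + 0.71] − 0.72 = 1.54 − 0.72 = 0.82.
Reliability = 0.82 / 1.28 = 0.641.

0.641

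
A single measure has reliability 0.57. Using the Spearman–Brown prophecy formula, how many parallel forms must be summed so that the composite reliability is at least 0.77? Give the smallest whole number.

k ≥ ρ*(1−ρ₁)/(ρ₁(1−ρ*)) = 0.77·0.43 / (0.57·0.23) = 2.526.
Smallest integer k = 3.

3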